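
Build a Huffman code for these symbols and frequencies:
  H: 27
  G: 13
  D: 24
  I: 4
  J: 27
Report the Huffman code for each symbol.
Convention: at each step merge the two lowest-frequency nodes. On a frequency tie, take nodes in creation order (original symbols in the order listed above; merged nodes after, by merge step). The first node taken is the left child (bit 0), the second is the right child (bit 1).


Huffman tree construction:
Step 1: Merge I(4) + G(13) = 17
Step 2: Merge (I+G)(17) + D(24) = 41
Step 3: Merge H(27) + J(27) = 54
Step 4: Merge ((I+G)+D)(41) + (H+J)(54) = 95
Read each symbol's code off the tree from the root (left child = 0, right child = 1).

Codes:
  H: 10 (length 2)
  G: 001 (length 3)
  D: 01 (length 2)
  I: 000 (length 3)
  J: 11 (length 2)
Average code length: 207/95 = 2.1789 bits/symbol


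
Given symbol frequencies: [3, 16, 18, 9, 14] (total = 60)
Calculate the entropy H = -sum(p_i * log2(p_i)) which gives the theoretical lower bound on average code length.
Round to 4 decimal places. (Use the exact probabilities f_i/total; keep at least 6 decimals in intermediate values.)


Per-symbol terms -p_i * log2(p_i) with p_i = f_i/60:
  p = 3/60 = 0.050000: log2(p) = -4.321928, -p*log2(p) = 0.216096
  p = 16/60 = 0.266667: log2(p) = -1.906891, -p*log2(p) = 0.508504
  p = 18/60 = 0.300000: log2(p) = -1.736966, -p*log2(p) = 0.521090
  p = 9/60 = 0.150000: log2(p) = -2.736966, -p*log2(p) = 0.410545
  p = 14/60 = 0.233333: log2(p) = -2.099536, -p*log2(p) = 0.489892
H = 0.216096 + 0.508504 + 0.521090 + 0.410545 + 0.489892 = 2.146127

H = 2.1461 bits/symbol


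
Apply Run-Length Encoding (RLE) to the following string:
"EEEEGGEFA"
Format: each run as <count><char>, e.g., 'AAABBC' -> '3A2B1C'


Scanning runs left to right:
  i=0: run of 'E' x 4 -> '4E'
  i=4: run of 'G' x 2 -> '2G'
  i=6: run of 'E' x 1 -> '1E'
  i=7: run of 'F' x 1 -> '1F'
  i=8: run of 'A' x 1 -> '1A'

RLE = 4E2G1E1F1A


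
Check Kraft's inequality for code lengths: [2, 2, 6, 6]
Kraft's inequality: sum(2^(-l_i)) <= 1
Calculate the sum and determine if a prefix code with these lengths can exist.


Sum = 2^(-2) + 2^(-2) + 2^(-6) + 2^(-6)
    = 0.25 + 0.25 + 0.015625 + 0.015625
    = 34/64 = 0.53125
Since 0.53125 <= 1, Kraft's inequality IS satisfied.
A prefix code with these lengths CAN exist.

Kraft sum = 0.53125. Satisfied.


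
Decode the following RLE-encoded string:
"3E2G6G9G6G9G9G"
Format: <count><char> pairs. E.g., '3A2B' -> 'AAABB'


Expanding each <count><char> pair:
  3E -> 'EEE'
  2G -> 'GG'
  6G -> 'GGGGGG'
  9G -> 'GGGGGGGGG'
  6G -> 'GGGGGG'
  9G -> 'GGGGGGGGG'
  9G -> 'GGGGGGGGG'

Decoded = EEEGGGGGGGGGGGGGGGGGGGGGGGGGGGGGGGGGGGGGGGGG


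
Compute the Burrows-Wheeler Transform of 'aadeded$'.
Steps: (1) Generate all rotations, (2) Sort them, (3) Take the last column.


Rotations (sorted):
  0: $aadeded -> last char: d
  1: aadeded$ -> last char: $
  2: adeded$a -> last char: a
  3: d$aadede -> last char: e
  4: ded$aade -> last char: e
  5: deded$aa -> last char: a
  6: ed$aaded -> last char: d
  7: eded$aad -> last char: d


BWT = d$aeeadd


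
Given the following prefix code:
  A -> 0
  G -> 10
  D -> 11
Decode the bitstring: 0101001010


Decoding step by step:
Bits 0 -> A
Bits 10 -> G
Bits 10 -> G
Bits 0 -> A
Bits 10 -> G
Bits 10 -> G


Decoded message: AGGAGG


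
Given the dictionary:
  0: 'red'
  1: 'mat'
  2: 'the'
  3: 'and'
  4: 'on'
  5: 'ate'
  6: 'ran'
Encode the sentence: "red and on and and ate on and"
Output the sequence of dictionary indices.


Look up each word in the dictionary:
  'red' -> 0
  'and' -> 3
  'on' -> 4
  'and' -> 3
  'and' -> 3
  'ate' -> 5
  'on' -> 4
  'and' -> 3

Encoded: [0, 3, 4, 3, 3, 5, 4, 3]


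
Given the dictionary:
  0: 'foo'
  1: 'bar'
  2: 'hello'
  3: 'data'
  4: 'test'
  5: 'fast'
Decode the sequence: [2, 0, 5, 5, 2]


Look up each index in the dictionary:
  2 -> 'hello'
  0 -> 'foo'
  5 -> 'fast'
  5 -> 'fast'
  2 -> 'hello'

Decoded: "hello foo fast fast hello"


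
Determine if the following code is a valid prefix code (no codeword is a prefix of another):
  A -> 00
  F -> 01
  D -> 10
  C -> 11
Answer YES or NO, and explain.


Checking each pair (does one codeword prefix another?):
  A='00' vs F='01': no prefix
  A='00' vs D='10': no prefix
  A='00' vs C='11': no prefix
  F='01' vs A='00': no prefix
  F='01' vs D='10': no prefix
  F='01' vs C='11': no prefix
  D='10' vs A='00': no prefix
  D='10' vs F='01': no prefix
  D='10' vs C='11': no prefix
  C='11' vs A='00': no prefix
  C='11' vs F='01': no prefix
  C='11' vs D='10': no prefix
No violation found over all pairs.

YES -- this is a valid prefix code. No codeword is a prefix of any other codeword.


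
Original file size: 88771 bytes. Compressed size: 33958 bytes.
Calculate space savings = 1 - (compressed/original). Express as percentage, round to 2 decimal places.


ratio = compressed/original = 33958/88771 = 0.382535
savings = 1 - ratio = 1 - 0.382535 = 0.617465
as a percentage: 0.617465 * 100 = 61.75%

Space savings = 1 - 33958/88771 = 61.75%


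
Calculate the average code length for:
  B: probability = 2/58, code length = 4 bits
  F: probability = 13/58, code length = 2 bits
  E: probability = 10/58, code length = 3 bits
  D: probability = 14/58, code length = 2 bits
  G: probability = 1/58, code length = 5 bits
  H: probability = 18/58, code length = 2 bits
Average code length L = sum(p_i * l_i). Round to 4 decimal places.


Weighted contributions p_i * l_i:
  B: (2/58) * 4 = 8/58
  F: (13/58) * 2 = 26/58
  E: (10/58) * 3 = 30/58
  D: (14/58) * 2 = 28/58
  G: (1/58) * 5 = 5/58
  H: (18/58) * 2 = 36/58
Sum = (8 + 26 + 30 + 28 + 5 + 36)/58 = 133/58

L = 133/58 = 2.2931 bits/symbol


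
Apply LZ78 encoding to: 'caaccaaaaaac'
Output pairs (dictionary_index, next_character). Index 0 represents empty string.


LZ78 encoding steps:
Dictionary: {0: ''}
Step 1: w='' (idx 0), next='c' -> output (0, 'c'), add 'c' as idx 1
Step 2: w='' (idx 0), next='a' -> output (0, 'a'), add 'a' as idx 2
Step 3: w='a' (idx 2), next='c' -> output (2, 'c'), add 'ac' as idx 3
Step 4: w='c' (idx 1), next='a' -> output (1, 'a'), add 'ca' as idx 4
Step 5: w='a' (idx 2), next='a' -> output (2, 'a'), add 'aa' as idx 5
Step 6: w='aa' (idx 5), next='a' -> output (5, 'a'), add 'aaa' as idx 6
Step 7: w='c' (idx 1), end of input -> output (1, '')


Encoded: [(0, 'c'), (0, 'a'), (2, 'c'), (1, 'a'), (2, 'a'), (5, 'a'), (1, '')]


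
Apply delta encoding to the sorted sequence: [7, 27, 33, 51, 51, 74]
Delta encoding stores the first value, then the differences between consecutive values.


First value: 7
Deltas:
  27 - 7 = 20
  33 - 27 = 6
  51 - 33 = 18
  51 - 51 = 0
  74 - 51 = 23


Delta encoded: [7, 20, 6, 18, 0, 23]


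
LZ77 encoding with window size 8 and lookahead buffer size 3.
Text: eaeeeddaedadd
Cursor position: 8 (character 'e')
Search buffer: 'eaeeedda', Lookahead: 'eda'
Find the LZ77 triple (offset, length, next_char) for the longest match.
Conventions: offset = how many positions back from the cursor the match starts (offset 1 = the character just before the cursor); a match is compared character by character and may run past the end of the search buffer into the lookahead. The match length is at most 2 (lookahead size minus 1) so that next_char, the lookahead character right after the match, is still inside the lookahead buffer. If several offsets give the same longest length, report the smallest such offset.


Try each offset into the search buffer:
  offset=1 (pos 7, char 'a'): match length 0
  offset=2 (pos 6, char 'd'): match length 0
  offset=3 (pos 5, char 'd'): match length 0
  offset=4 (pos 4, char 'e'): match length 2
  offset=5 (pos 3, char 'e'): match length 1
  offset=6 (pos 2, char 'e'): match length 1
  offset=7 (pos 1, char 'a'): match length 0
  offset=8 (pos 0, char 'e'): match length 1
Longest match has length 2 at offset 4.
next_char = character at position 8 + 2 = 10 -> 'a'

Best match: offset=4, length=2 (matching 'ed' starting at position 4)
LZ77 triple: (4, 2, 'a')


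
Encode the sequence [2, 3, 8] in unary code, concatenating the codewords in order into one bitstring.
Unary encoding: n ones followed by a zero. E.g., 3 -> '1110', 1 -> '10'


Encode each number as n ones followed by a terminating 0:
  2 -> 110 (3 bits)
  3 -> 1110 (4 bits)
  8 -> 111111110 (9 bits)
Total length = 3 + 4 + 9 = 16 bits.

Unary([2, 3, 8]) = 1101110111111110 (16 bits)


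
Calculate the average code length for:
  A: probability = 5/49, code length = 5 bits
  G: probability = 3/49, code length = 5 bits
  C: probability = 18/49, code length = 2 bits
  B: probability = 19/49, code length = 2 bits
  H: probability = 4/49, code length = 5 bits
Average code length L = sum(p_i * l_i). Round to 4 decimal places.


Weighted contributions p_i * l_i:
  A: (5/49) * 5 = 25/49
  G: (3/49) * 5 = 15/49
  C: (18/49) * 2 = 36/49
  B: (19/49) * 2 = 38/49
  H: (4/49) * 5 = 20/49
Sum = (25 + 15 + 36 + 38 + 20)/49 = 134/49

L = 134/49 = 2.7347 bits/symbol


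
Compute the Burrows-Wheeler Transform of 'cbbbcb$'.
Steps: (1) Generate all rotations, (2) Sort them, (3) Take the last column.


Rotations (sorted):
  0: $cbbbcb -> last char: b
  1: b$cbbbc -> last char: c
  2: bbbcb$c -> last char: c
  3: bbcb$cb -> last char: b
  4: bcb$cbb -> last char: b
  5: cb$cbbb -> last char: b
  6: cbbbcb$ -> last char: $


BWT = bccbbb$


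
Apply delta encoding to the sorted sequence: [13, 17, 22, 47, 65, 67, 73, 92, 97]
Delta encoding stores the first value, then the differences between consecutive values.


First value: 13
Deltas:
  17 - 13 = 4
  22 - 17 = 5
  47 - 22 = 25
  65 - 47 = 18
  67 - 65 = 2
  73 - 67 = 6
  92 - 73 = 19
  97 - 92 = 5


Delta encoded: [13, 4, 5, 25, 18, 2, 6, 19, 5]


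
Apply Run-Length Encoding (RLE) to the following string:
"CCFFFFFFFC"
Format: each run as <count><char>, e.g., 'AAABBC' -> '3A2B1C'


Scanning runs left to right:
  i=0: run of 'C' x 2 -> '2C'
  i=2: run of 'F' x 7 -> '7F'
  i=9: run of 'C' x 1 -> '1C'

RLE = 2C7F1C


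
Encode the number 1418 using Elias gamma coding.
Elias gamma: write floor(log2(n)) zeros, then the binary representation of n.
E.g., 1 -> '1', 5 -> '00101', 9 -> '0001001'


num_bits = floor(log2(1418)) + 1 = 11
leading_zeros = num_bits - 1 = 10
binary(1418) = 10110001010

Elias gamma(1418) = '0000000000' + '10110001010' = 000000000010110001010 (21 bits)


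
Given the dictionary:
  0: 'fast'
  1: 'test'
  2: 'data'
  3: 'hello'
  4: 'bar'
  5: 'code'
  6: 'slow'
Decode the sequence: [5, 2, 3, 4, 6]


Look up each index in the dictionary:
  5 -> 'code'
  2 -> 'data'
  3 -> 'hello'
  4 -> 'bar'
  6 -> 'slow'

Decoded: "code data hello bar slow"


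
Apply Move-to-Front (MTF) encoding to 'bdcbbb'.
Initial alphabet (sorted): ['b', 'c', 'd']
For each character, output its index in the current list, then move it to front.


MTF encoding:
'b': index 0 in ['b', 'c', 'd'] -> ['b', 'c', 'd']
'd': index 2 in ['b', 'c', 'd'] -> ['d', 'b', 'c']
'c': index 2 in ['d', 'b', 'c'] -> ['c', 'd', 'b']
'b': index 2 in ['c', 'd', 'b'] -> ['b', 'c', 'd']
'b': index 0 in ['b', 'c', 'd'] -> ['b', 'c', 'd']
'b': index 0 in ['b', 'c', 'd'] -> ['b', 'c', 'd']


Output: [0, 2, 2, 2, 0, 0]


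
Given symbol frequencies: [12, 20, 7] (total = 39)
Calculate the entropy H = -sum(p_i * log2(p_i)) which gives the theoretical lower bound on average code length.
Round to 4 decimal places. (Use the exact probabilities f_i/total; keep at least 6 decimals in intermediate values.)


Per-symbol terms -p_i * log2(p_i) with p_i = f_i/39:
  p = 12/39 = 0.307692: log2(p) = -1.700440, -p*log2(p) = 0.523212
  p = 20/39 = 0.512821: log2(p) = -0.963474, -p*log2(p) = 0.494089
  p = 7/39 = 0.179487: log2(p) = -2.478047, -p*log2(p) = 0.444778
H = 0.523212 + 0.494089 + 0.444778 = 1.462079

H = 1.4621 bits/symbol


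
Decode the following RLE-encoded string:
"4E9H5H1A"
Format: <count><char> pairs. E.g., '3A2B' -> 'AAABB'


Expanding each <count><char> pair:
  4E -> 'EEEE'
  9H -> 'HHHHHHHHH'
  5H -> 'HHHHH'
  1A -> 'A'

Decoded = EEEEHHHHHHHHHHHHHHA


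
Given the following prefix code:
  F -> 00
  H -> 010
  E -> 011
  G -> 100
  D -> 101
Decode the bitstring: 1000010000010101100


Decoding step by step:
Bits 100 -> G
Bits 00 -> F
Bits 100 -> G
Bits 00 -> F
Bits 010 -> H
Bits 101 -> D
Bits 100 -> G


Decoded message: GFGFHDG


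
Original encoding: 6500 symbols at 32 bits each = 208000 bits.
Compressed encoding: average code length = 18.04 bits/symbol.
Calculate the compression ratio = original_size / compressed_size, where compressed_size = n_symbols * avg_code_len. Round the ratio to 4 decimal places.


original_size = n_symbols * orig_bits = 6500 * 32 = 208000 bits
compressed_size = n_symbols * avg_code_len = 6500 * 18.04 = 117260.0 bits
ratio = original_size / compressed_size = 208000 / 117260.0 = 1.7738

Compression ratio = 1.7738


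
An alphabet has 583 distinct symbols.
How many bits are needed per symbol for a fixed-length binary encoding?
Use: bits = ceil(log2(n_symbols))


log2(583) = 9.1874
Bracket: 2^9 = 512 < 583 <= 2^10 = 1024
So ceil(log2(583)) = 10

bits = ceil(log2(583)) = ceil(9.1874) = 10 bits


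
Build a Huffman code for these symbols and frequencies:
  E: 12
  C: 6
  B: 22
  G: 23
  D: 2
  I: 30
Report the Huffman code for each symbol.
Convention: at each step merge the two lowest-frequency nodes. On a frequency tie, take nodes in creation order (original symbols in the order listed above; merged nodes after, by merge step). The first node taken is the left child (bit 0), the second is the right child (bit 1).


Huffman tree construction:
Step 1: Merge D(2) + C(6) = 8
Step 2: Merge (D+C)(8) + E(12) = 20
Step 3: Merge ((D+C)+E)(20) + B(22) = 42
Step 4: Merge G(23) + I(30) = 53
Step 5: Merge (((D+C)+E)+B)(42) + (G+I)(53) = 95
Read each symbol's code off the tree from the root (left child = 0, right child = 1).

Codes:
  E: 001 (length 3)
  C: 0001 (length 4)
  B: 01 (length 2)
  G: 10 (length 2)
  D: 0000 (length 4)
  I: 11 (length 2)
Average code length: 218/95 = 2.2947 bits/symbol


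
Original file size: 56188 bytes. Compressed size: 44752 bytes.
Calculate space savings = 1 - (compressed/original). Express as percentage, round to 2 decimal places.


ratio = compressed/original = 44752/56188 = 0.796469
savings = 1 - ratio = 1 - 0.796469 = 0.203531
as a percentage: 0.203531 * 100 = 20.35%

Space savings = 1 - 44752/56188 = 20.35%


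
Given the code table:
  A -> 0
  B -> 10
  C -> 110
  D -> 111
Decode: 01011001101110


Decoding:
0 -> A
10 -> B
110 -> C
0 -> A
110 -> C
111 -> D
0 -> A


Result: ABCACDA


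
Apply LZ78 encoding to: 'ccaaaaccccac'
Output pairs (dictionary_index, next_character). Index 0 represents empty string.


LZ78 encoding steps:
Dictionary: {0: ''}
Step 1: w='' (idx 0), next='c' -> output (0, 'c'), add 'c' as idx 1
Step 2: w='c' (idx 1), next='a' -> output (1, 'a'), add 'ca' as idx 2
Step 3: w='' (idx 0), next='a' -> output (0, 'a'), add 'a' as idx 3
Step 4: w='a' (idx 3), next='a' -> output (3, 'a'), add 'aa' as idx 4
Step 5: w='c' (idx 1), next='c' -> output (1, 'c'), add 'cc' as idx 5
Step 6: w='cc' (idx 5), next='a' -> output (5, 'a'), add 'cca' as idx 6
Step 7: w='c' (idx 1), end of input -> output (1, '')


Encoded: [(0, 'c'), (1, 'a'), (0, 'a'), (3, 'a'), (1, 'c'), (5, 'a'), (1, '')]


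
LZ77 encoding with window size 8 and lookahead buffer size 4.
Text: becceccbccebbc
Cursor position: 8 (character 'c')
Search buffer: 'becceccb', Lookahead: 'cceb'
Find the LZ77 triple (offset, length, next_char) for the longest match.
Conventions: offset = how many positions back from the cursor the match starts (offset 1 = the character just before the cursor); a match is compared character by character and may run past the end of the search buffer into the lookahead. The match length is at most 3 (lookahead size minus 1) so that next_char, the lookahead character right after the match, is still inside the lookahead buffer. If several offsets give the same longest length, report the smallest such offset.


Try each offset into the search buffer:
  offset=1 (pos 7, char 'b'): match length 0
  offset=2 (pos 6, char 'c'): match length 1
  offset=3 (pos 5, char 'c'): match length 2
  offset=4 (pos 4, char 'e'): match length 0
  offset=5 (pos 3, char 'c'): match length 1
  offset=6 (pos 2, char 'c'): match length 3
  offset=7 (pos 1, char 'e'): match length 0
  offset=8 (pos 0, char 'b'): match length 0
Longest match has length 3 at offset 6.
next_char = character at position 8 + 3 = 11 -> 'b'

Best match: offset=6, length=3 (matching 'cce' starting at position 2)
LZ77 triple: (6, 3, 'b')


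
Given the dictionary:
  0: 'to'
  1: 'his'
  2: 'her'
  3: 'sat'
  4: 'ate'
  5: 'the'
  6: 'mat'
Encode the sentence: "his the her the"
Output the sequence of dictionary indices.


Look up each word in the dictionary:
  'his' -> 1
  'the' -> 5
  'her' -> 2
  'the' -> 5

Encoded: [1, 5, 2, 5]


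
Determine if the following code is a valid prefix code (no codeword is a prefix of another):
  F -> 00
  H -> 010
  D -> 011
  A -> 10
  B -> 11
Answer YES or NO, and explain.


Checking each pair (does one codeword prefix another?):
  F='00' vs H='010': no prefix
  F='00' vs D='011': no prefix
  F='00' vs A='10': no prefix
  F='00' vs B='11': no prefix
  H='010' vs F='00': no prefix
  H='010' vs D='011': no prefix
  H='010' vs A='10': no prefix
  H='010' vs B='11': no prefix
  D='011' vs F='00': no prefix
  D='011' vs H='010': no prefix
  D='011' vs A='10': no prefix
  D='011' vs B='11': no prefix
  A='10' vs F='00': no prefix
  A='10' vs H='010': no prefix
  A='10' vs D='011': no prefix
  A='10' vs B='11': no prefix
  B='11' vs F='00': no prefix
  B='11' vs H='010': no prefix
  B='11' vs D='011': no prefix
  B='11' vs A='10': no prefix
No violation found over all pairs.

YES -- this is a valid prefix code. No codeword is a prefix of any other codeword.


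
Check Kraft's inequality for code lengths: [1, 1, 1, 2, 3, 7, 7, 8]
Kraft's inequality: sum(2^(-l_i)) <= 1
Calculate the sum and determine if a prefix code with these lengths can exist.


Sum = 2^(-1) + 2^(-1) + 2^(-1) + 2^(-2) + 2^(-3) + 2^(-7) + 2^(-7) + 2^(-8)
    = 0.5 + 0.5 + 0.5 + 0.25 + 0.125 + 0.0078125 + 0.0078125 + 0.00390625
    = 485/256 = 1.89453125
Since 1.89453125 > 1, Kraft's inequality is NOT satisfied.
A prefix code with these lengths CANNOT exist.

Kraft sum = 1.89453125. Not satisfied.


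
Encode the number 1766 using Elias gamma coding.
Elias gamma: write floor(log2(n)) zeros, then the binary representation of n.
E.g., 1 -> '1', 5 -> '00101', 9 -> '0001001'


num_bits = floor(log2(1766)) + 1 = 11
leading_zeros = num_bits - 1 = 10
binary(1766) = 11011100110

Elias gamma(1766) = '0000000000' + '11011100110' = 000000000011011100110 (21 bits)


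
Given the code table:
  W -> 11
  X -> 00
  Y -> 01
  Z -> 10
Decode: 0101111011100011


Decoding:
01 -> Y
01 -> Y
11 -> W
10 -> Z
11 -> W
10 -> Z
00 -> X
11 -> W


Result: YYWZWZXW


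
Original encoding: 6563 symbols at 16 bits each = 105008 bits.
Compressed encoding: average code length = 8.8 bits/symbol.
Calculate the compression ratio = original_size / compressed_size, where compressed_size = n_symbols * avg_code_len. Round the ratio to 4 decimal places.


original_size = n_symbols * orig_bits = 6563 * 16 = 105008 bits
compressed_size = n_symbols * avg_code_len = 6563 * 8.8 = 57754.4 bits
ratio = original_size / compressed_size = 105008 / 57754.4 = 1.8182

Compression ratio = 1.8182


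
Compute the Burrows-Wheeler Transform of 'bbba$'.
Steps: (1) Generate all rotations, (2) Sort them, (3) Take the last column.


Rotations (sorted):
  0: $bbba -> last char: a
  1: a$bbb -> last char: b
  2: ba$bb -> last char: b
  3: bba$b -> last char: b
  4: bbba$ -> last char: $


BWT = abbb$


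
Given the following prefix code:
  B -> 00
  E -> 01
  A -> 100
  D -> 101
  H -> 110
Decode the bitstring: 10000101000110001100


Decoding step by step:
Bits 100 -> A
Bits 00 -> B
Bits 101 -> D
Bits 00 -> B
Bits 01 -> E
Bits 100 -> A
Bits 01 -> E
Bits 100 -> A


Decoded message: ABDBEAEA


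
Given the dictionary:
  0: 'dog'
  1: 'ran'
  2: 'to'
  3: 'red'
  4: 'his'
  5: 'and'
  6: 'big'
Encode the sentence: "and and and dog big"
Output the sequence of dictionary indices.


Look up each word in the dictionary:
  'and' -> 5
  'and' -> 5
  'and' -> 5
  'dog' -> 0
  'big' -> 6

Encoded: [5, 5, 5, 0, 6]


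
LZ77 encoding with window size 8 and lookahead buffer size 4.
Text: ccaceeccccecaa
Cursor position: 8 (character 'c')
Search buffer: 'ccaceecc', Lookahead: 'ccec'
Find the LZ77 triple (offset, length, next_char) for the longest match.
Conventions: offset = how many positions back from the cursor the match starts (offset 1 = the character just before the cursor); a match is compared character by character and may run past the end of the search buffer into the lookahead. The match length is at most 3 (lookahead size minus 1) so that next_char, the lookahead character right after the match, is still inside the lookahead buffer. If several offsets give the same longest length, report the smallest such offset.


Try each offset into the search buffer:
  offset=1 (pos 7, char 'c'): match length 2
  offset=2 (pos 6, char 'c'): match length 2
  offset=3 (pos 5, char 'e'): match length 0
  offset=4 (pos 4, char 'e'): match length 0
  offset=5 (pos 3, char 'c'): match length 1
  offset=6 (pos 2, char 'a'): match length 0
  offset=7 (pos 1, char 'c'): match length 1
  offset=8 (pos 0, char 'c'): match length 2
Longest match has length 2, found at offsets 1, 2, 8; take the smallest, offset 1.
next_char = character at position 8 + 2 = 10 -> 'e'

Best match: offset=1, length=2 (matching 'cc' starting at position 7)
LZ77 triple: (1, 2, 'e')


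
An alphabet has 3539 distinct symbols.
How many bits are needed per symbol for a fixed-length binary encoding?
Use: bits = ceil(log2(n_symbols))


log2(3539) = 11.7891
Bracket: 2^11 = 2048 < 3539 <= 2^12 = 4096
So ceil(log2(3539)) = 12

bits = ceil(log2(3539)) = ceil(11.7891) = 12 bits


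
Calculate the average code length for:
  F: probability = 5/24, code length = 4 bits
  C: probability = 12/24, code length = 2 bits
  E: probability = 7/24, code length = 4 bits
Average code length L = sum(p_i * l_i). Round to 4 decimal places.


Weighted contributions p_i * l_i:
  F: (5/24) * 4 = 20/24
  C: (12/24) * 2 = 24/24
  E: (7/24) * 4 = 28/24
Sum = (20 + 24 + 28)/24 = 72/24

L = 72/24 = 3.0000 bits/symbol


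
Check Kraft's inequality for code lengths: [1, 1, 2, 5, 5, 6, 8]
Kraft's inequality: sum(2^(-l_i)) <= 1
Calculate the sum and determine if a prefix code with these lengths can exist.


Sum = 2^(-1) + 2^(-1) + 2^(-2) + 2^(-5) + 2^(-5) + 2^(-6) + 2^(-8)
    = 0.5 + 0.5 + 0.25 + 0.03125 + 0.03125 + 0.015625 + 0.00390625
    = 341/256 = 1.33203125
Since 1.33203125 > 1, Kraft's inequality is NOT satisfied.
A prefix code with these lengths CANNOT exist.

Kraft sum = 1.33203125. Not satisfied.


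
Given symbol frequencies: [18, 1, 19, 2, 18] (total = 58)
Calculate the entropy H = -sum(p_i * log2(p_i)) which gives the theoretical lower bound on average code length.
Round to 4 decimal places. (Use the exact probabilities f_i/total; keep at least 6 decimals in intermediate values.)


Per-symbol terms -p_i * log2(p_i) with p_i = f_i/58:
  p = 18/58 = 0.310345: log2(p) = -1.688056, -p*log2(p) = 0.523879
  p = 1/58 = 0.017241: log2(p) = -5.857981, -p*log2(p) = 0.101000
  p = 19/58 = 0.327586: log2(p) = -1.610053, -p*log2(p) = 0.527431
  p = 2/58 = 0.034483: log2(p) = -4.857981, -p*log2(p) = 0.167517
  p = 18/58 = 0.310345: log2(p) = -1.688056, -p*log2(p) = 0.523879
H = 0.523879 + 0.101000 + 0.527431 + 0.167517 + 0.523879 = 1.843706

H = 1.8437 bits/symbol


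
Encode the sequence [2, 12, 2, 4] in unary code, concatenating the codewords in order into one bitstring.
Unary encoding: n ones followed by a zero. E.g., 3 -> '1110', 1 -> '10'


Encode each number as n ones followed by a terminating 0:
  2 -> 110 (3 bits)
  12 -> 1111111111110 (13 bits)
  2 -> 110 (3 bits)
  4 -> 11110 (5 bits)
Total length = 3 + 13 + 3 + 5 = 24 bits.

Unary([2, 12, 2, 4]) = 110111111111111011011110 (24 bits)


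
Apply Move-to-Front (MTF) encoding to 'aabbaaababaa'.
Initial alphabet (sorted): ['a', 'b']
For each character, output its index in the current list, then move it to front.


MTF encoding:
'a': index 0 in ['a', 'b'] -> ['a', 'b']
'a': index 0 in ['a', 'b'] -> ['a', 'b']
'b': index 1 in ['a', 'b'] -> ['b', 'a']
'b': index 0 in ['b', 'a'] -> ['b', 'a']
'a': index 1 in ['b', 'a'] -> ['a', 'b']
'a': index 0 in ['a', 'b'] -> ['a', 'b']
'a': index 0 in ['a', 'b'] -> ['a', 'b']
'b': index 1 in ['a', 'b'] -> ['b', 'a']
'a': index 1 in ['b', 'a'] -> ['a', 'b']
'b': index 1 in ['a', 'b'] -> ['b', 'a']
'a': index 1 in ['b', 'a'] -> ['a', 'b']
'a': index 0 in ['a', 'b'] -> ['a', 'b']


Output: [0, 0, 1, 0, 1, 0, 0, 1, 1, 1, 1, 0]


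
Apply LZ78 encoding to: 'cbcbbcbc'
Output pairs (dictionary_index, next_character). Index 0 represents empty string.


LZ78 encoding steps:
Dictionary: {0: ''}
Step 1: w='' (idx 0), next='c' -> output (0, 'c'), add 'c' as idx 1
Step 2: w='' (idx 0), next='b' -> output (0, 'b'), add 'b' as idx 2
Step 3: w='c' (idx 1), next='b' -> output (1, 'b'), add 'cb' as idx 3
Step 4: w='b' (idx 2), next='c' -> output (2, 'c'), add 'bc' as idx 4
Step 5: w='bc' (idx 4), end of input -> output (4, '')


Encoded: [(0, 'c'), (0, 'b'), (1, 'b'), (2, 'c'), (4, '')]


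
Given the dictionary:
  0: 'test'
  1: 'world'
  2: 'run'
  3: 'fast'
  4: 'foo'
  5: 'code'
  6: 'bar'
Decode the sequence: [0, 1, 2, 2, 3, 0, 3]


Look up each index in the dictionary:
  0 -> 'test'
  1 -> 'world'
  2 -> 'run'
  2 -> 'run'
  3 -> 'fast'
  0 -> 'test'
  3 -> 'fast'

Decoded: "test world run run fast test fast"


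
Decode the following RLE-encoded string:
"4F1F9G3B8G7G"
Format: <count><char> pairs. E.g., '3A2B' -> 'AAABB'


Expanding each <count><char> pair:
  4F -> 'FFFF'
  1F -> 'F'
  9G -> 'GGGGGGGGG'
  3B -> 'BBB'
  8G -> 'GGGGGGGG'
  7G -> 'GGGGGGG'

Decoded = FFFFFGGGGGGGGGBBBGGGGGGGGGGGGGGG


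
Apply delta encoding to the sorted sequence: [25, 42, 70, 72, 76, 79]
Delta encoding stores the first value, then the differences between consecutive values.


First value: 25
Deltas:
  42 - 25 = 17
  70 - 42 = 28
  72 - 70 = 2
  76 - 72 = 4
  79 - 76 = 3


Delta encoded: [25, 17, 28, 2, 4, 3]


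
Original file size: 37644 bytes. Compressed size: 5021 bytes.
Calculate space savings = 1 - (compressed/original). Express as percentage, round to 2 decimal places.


ratio = compressed/original = 5021/37644 = 0.133381
savings = 1 - ratio = 1 - 0.133381 = 0.866619
as a percentage: 0.866619 * 100 = 86.66%

Space savings = 1 - 5021/37644 = 86.66%


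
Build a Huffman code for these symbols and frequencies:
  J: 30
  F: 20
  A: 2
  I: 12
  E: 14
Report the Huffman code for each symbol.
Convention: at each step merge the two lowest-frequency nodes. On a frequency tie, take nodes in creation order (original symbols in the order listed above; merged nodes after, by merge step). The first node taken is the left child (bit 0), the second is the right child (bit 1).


Huffman tree construction:
Step 1: Merge A(2) + I(12) = 14
Step 2: Merge E(14) + (A+I)(14) = 28
Step 3: Merge F(20) + (E+(A+I))(28) = 48
Step 4: Merge J(30) + (F+(E+(A+I)))(48) = 78
Read each symbol's code off the tree from the root (left child = 0, right child = 1).

Codes:
  J: 0 (length 1)
  F: 10 (length 2)
  A: 1110 (length 4)
  I: 1111 (length 4)
  E: 110 (length 3)
Average code length: 168/78 = 2.1538 bits/symbol


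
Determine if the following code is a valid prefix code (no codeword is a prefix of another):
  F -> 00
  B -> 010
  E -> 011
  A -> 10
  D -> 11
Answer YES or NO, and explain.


Checking each pair (does one codeword prefix another?):
  F='00' vs B='010': no prefix
  F='00' vs E='011': no prefix
  F='00' vs A='10': no prefix
  F='00' vs D='11': no prefix
  B='010' vs F='00': no prefix
  B='010' vs E='011': no prefix
  B='010' vs A='10': no prefix
  B='010' vs D='11': no prefix
  E='011' vs F='00': no prefix
  E='011' vs B='010': no prefix
  E='011' vs A='10': no prefix
  E='011' vs D='11': no prefix
  A='10' vs F='00': no prefix
  A='10' vs B='010': no prefix
  A='10' vs E='011': no prefix
  A='10' vs D='11': no prefix
  D='11' vs F='00': no prefix
  D='11' vs B='010': no prefix
  D='11' vs E='011': no prefix
  D='11' vs A='10': no prefix
No violation found over all pairs.

YES -- this is a valid prefix code. No codeword is a prefix of any other codeword.


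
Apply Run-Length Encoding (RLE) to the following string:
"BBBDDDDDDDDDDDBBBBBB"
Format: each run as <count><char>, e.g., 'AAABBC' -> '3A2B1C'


Scanning runs left to right:
  i=0: run of 'B' x 3 -> '3B'
  i=3: run of 'D' x 11 -> '11D'
  i=14: run of 'B' x 6 -> '6B'

RLE = 3B11D6B


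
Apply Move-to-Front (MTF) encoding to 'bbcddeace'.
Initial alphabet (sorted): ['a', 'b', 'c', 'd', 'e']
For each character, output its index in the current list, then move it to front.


MTF encoding:
'b': index 1 in ['a', 'b', 'c', 'd', 'e'] -> ['b', 'a', 'c', 'd', 'e']
'b': index 0 in ['b', 'a', 'c', 'd', 'e'] -> ['b', 'a', 'c', 'd', 'e']
'c': index 2 in ['b', 'a', 'c', 'd', 'e'] -> ['c', 'b', 'a', 'd', 'e']
'd': index 3 in ['c', 'b', 'a', 'd', 'e'] -> ['d', 'c', 'b', 'a', 'e']
'd': index 0 in ['d', 'c', 'b', 'a', 'e'] -> ['d', 'c', 'b', 'a', 'e']
'e': index 4 in ['d', 'c', 'b', 'a', 'e'] -> ['e', 'd', 'c', 'b', 'a']
'a': index 4 in ['e', 'd', 'c', 'b', 'a'] -> ['a', 'e', 'd', 'c', 'b']
'c': index 3 in ['a', 'e', 'd', 'c', 'b'] -> ['c', 'a', 'e', 'd', 'b']
'e': index 2 in ['c', 'a', 'e', 'd', 'b'] -> ['e', 'c', 'a', 'd', 'b']


Output: [1, 0, 2, 3, 0, 4, 4, 3, 2]


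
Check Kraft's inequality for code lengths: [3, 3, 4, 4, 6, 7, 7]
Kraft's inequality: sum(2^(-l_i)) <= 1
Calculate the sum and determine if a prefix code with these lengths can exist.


Sum = 2^(-3) + 2^(-3) + 2^(-4) + 2^(-4) + 2^(-6) + 2^(-7) + 2^(-7)
    = 0.125 + 0.125 + 0.0625 + 0.0625 + 0.015625 + 0.0078125 + 0.0078125
    = 52/128 = 0.40625
Since 0.40625 <= 1, Kraft's inequality IS satisfied.
A prefix code with these lengths CAN exist.

Kraft sum = 0.40625. Satisfied.


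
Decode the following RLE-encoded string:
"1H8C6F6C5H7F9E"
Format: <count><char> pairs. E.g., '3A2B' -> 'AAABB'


Expanding each <count><char> pair:
  1H -> 'H'
  8C -> 'CCCCCCCC'
  6F -> 'FFFFFF'
  6C -> 'CCCCCC'
  5H -> 'HHHHH'
  7F -> 'FFFFFFF'
  9E -> 'EEEEEEEEE'

Decoded = HCCCCCCCCFFFFFFCCCCCCHHHHHFFFFFFFEEEEEEEEE


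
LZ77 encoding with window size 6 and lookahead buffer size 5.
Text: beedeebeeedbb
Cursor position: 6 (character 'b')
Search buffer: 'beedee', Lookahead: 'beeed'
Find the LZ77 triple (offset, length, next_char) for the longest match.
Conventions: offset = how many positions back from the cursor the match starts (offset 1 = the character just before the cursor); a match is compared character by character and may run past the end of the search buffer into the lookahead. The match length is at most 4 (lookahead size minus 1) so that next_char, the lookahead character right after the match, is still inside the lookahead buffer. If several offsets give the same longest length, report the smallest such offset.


Try each offset into the search buffer:
  offset=1 (pos 5, char 'e'): match length 0
  offset=2 (pos 4, char 'e'): match length 0
  offset=3 (pos 3, char 'd'): match length 0
  offset=4 (pos 2, char 'e'): match length 0
  offset=5 (pos 1, char 'e'): match length 0
  offset=6 (pos 0, char 'b'): match length 3
Longest match has length 3 at offset 6.
next_char = character at position 6 + 3 = 9 -> 'e'

Best match: offset=6, length=3 (matching 'bee' starting at position 0)
LZ77 triple: (6, 3, 'e')


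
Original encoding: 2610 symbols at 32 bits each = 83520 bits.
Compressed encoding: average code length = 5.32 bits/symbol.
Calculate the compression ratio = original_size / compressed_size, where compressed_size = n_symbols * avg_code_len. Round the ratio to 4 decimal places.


original_size = n_symbols * orig_bits = 2610 * 32 = 83520 bits
compressed_size = n_symbols * avg_code_len = 2610 * 5.32 = 13885.2 bits
ratio = original_size / compressed_size = 83520 / 13885.2 = 6.015

Compression ratio = 6.015


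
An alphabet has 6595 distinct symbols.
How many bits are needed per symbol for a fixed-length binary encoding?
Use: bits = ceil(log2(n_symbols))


log2(6595) = 12.6872
Bracket: 2^12 = 4096 < 6595 <= 2^13 = 8192
So ceil(log2(6595)) = 13

bits = ceil(log2(6595)) = ceil(12.6872) = 13 bits


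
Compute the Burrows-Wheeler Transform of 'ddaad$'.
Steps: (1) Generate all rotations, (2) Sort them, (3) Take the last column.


Rotations (sorted):
  0: $ddaad -> last char: d
  1: aad$dd -> last char: d
  2: ad$dda -> last char: a
  3: d$ddaa -> last char: a
  4: daad$d -> last char: d
  5: ddaad$ -> last char: $


BWT = ddaad$


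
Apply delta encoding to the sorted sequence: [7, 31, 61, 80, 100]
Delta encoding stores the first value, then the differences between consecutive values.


First value: 7
Deltas:
  31 - 7 = 24
  61 - 31 = 30
  80 - 61 = 19
  100 - 80 = 20


Delta encoded: [7, 24, 30, 19, 20]


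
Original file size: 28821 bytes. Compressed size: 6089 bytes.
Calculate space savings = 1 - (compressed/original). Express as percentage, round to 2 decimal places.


ratio = compressed/original = 6089/28821 = 0.21127
savings = 1 - ratio = 1 - 0.21127 = 0.78873
as a percentage: 0.78873 * 100 = 78.87%

Space savings = 1 - 6089/28821 = 78.87%


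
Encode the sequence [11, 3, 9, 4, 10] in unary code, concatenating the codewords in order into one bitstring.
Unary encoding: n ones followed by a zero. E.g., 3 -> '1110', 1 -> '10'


Encode each number as n ones followed by a terminating 0:
  11 -> 111111111110 (12 bits)
  3 -> 1110 (4 bits)
  9 -> 1111111110 (10 bits)
  4 -> 11110 (5 bits)
  10 -> 11111111110 (11 bits)
Total length = 12 + 4 + 10 + 5 + 11 = 42 bits.

Unary([11, 3, 9, 4, 10]) = 111111111110111011111111101111011111111110 (42 bits)


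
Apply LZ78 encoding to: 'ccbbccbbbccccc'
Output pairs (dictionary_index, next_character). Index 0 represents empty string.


LZ78 encoding steps:
Dictionary: {0: ''}
Step 1: w='' (idx 0), next='c' -> output (0, 'c'), add 'c' as idx 1
Step 2: w='c' (idx 1), next='b' -> output (1, 'b'), add 'cb' as idx 2
Step 3: w='' (idx 0), next='b' -> output (0, 'b'), add 'b' as idx 3
Step 4: w='c' (idx 1), next='c' -> output (1, 'c'), add 'cc' as idx 4
Step 5: w='b' (idx 3), next='b' -> output (3, 'b'), add 'bb' as idx 5
Step 6: w='b' (idx 3), next='c' -> output (3, 'c'), add 'bc' as idx 6
Step 7: w='cc' (idx 4), next='c' -> output (4, 'c'), add 'ccc' as idx 7
Step 8: w='c' (idx 1), end of input -> output (1, '')


Encoded: [(0, 'c'), (1, 'b'), (0, 'b'), (1, 'c'), (3, 'b'), (3, 'c'), (4, 'c'), (1, '')]


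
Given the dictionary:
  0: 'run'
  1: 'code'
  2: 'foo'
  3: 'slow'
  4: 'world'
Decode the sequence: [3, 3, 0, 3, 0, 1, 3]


Look up each index in the dictionary:
  3 -> 'slow'
  3 -> 'slow'
  0 -> 'run'
  3 -> 'slow'
  0 -> 'run'
  1 -> 'code'
  3 -> 'slow'

Decoded: "slow slow run slow run code slow"


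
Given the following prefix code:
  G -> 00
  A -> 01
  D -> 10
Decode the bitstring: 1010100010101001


Decoding step by step:
Bits 10 -> D
Bits 10 -> D
Bits 10 -> D
Bits 00 -> G
Bits 10 -> D
Bits 10 -> D
Bits 10 -> D
Bits 01 -> A


Decoded message: DDDGDDDA


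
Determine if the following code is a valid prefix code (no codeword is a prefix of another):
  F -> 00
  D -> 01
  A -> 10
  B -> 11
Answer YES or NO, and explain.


Checking each pair (does one codeword prefix another?):
  F='00' vs D='01': no prefix
  F='00' vs A='10': no prefix
  F='00' vs B='11': no prefix
  D='01' vs F='00': no prefix
  D='01' vs A='10': no prefix
  D='01' vs B='11': no prefix
  A='10' vs F='00': no prefix
  A='10' vs D='01': no prefix
  A='10' vs B='11': no prefix
  B='11' vs F='00': no prefix
  B='11' vs D='01': no prefix
  B='11' vs A='10': no prefix
No violation found over all pairs.

YES -- this is a valid prefix code. No codeword is a prefix of any other codeword.


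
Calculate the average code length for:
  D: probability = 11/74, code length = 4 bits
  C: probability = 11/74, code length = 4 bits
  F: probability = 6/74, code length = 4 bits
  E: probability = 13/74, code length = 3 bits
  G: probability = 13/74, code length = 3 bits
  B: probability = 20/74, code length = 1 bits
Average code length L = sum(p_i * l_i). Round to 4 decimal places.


Weighted contributions p_i * l_i:
  D: (11/74) * 4 = 44/74
  C: (11/74) * 4 = 44/74
  F: (6/74) * 4 = 24/74
  E: (13/74) * 3 = 39/74
  G: (13/74) * 3 = 39/74
  B: (20/74) * 1 = 20/74
Sum = (44 + 44 + 24 + 39 + 39 + 20)/74 = 210/74

L = 210/74 = 2.8378 bits/symbol


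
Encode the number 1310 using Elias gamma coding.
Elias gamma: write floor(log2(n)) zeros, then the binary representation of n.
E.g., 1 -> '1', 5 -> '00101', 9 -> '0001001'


num_bits = floor(log2(1310)) + 1 = 11
leading_zeros = num_bits - 1 = 10
binary(1310) = 10100011110

Elias gamma(1310) = '0000000000' + '10100011110' = 000000000010100011110 (21 bits)


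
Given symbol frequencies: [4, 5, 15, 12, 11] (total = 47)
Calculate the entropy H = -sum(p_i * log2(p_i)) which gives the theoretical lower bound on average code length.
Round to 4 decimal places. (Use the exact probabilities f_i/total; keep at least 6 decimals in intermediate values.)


Per-symbol terms -p_i * log2(p_i) with p_i = f_i/47:
  p = 4/47 = 0.085106: log2(p) = -3.554589, -p*log2(p) = 0.302518
  p = 5/47 = 0.106383: log2(p) = -3.232661, -p*log2(p) = 0.343900
  p = 15/47 = 0.319149: log2(p) = -1.647698, -p*log2(p) = 0.525861
  p = 12/47 = 0.255319: log2(p) = -1.969626, -p*log2(p) = 0.502883
  p = 11/47 = 0.234043: log2(p) = -2.095157, -p*log2(p) = 0.490356
H = 0.302518 + 0.343900 + 0.525861 + 0.502883 + 0.490356 = 2.165518

H = 2.1655 bits/symbol


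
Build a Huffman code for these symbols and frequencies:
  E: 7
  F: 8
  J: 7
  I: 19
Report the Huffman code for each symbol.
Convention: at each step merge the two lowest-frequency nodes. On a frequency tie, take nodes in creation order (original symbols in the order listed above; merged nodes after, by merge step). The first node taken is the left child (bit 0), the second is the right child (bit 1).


Huffman tree construction:
Step 1: Merge E(7) + J(7) = 14
Step 2: Merge F(8) + (E+J)(14) = 22
Step 3: Merge I(19) + (F+(E+J))(22) = 41
Read each symbol's code off the tree from the root (left child = 0, right child = 1).

Codes:
  E: 110 (length 3)
  F: 10 (length 2)
  J: 111 (length 3)
  I: 0 (length 1)
Average code length: 77/41 = 1.8780 bits/symbol


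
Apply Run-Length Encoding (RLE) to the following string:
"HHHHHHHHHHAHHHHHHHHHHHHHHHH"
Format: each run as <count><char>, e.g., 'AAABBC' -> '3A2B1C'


Scanning runs left to right:
  i=0: run of 'H' x 10 -> '10H'
  i=10: run of 'A' x 1 -> '1A'
  i=11: run of 'H' x 16 -> '16H'

RLE = 10H1A16H


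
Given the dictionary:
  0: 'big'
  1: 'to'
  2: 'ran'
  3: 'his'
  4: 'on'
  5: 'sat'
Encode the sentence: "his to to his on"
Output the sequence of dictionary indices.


Look up each word in the dictionary:
  'his' -> 3
  'to' -> 1
  'to' -> 1
  'his' -> 3
  'on' -> 4

Encoded: [3, 1, 1, 3, 4]


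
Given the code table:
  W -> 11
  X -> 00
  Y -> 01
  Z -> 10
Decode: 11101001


Decoding:
11 -> W
10 -> Z
10 -> Z
01 -> Y


Result: WZZY


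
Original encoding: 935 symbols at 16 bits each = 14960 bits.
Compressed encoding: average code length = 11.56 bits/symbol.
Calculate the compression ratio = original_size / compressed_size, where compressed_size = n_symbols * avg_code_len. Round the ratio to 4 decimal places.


original_size = n_symbols * orig_bits = 935 * 16 = 14960 bits
compressed_size = n_symbols * avg_code_len = 935 * 11.56 = 10808.6 bits
ratio = original_size / compressed_size = 14960 / 10808.6 = 1.3841

Compression ratio = 1.3841


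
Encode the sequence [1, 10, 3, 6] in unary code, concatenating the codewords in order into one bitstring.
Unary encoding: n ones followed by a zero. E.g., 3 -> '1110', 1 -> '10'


Encode each number as n ones followed by a terminating 0:
  1 -> 10 (2 bits)
  10 -> 11111111110 (11 bits)
  3 -> 1110 (4 bits)
  6 -> 1111110 (7 bits)
Total length = 2 + 11 + 4 + 7 = 24 bits.

Unary([1, 10, 3, 6]) = 101111111111011101111110 (24 bits)
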